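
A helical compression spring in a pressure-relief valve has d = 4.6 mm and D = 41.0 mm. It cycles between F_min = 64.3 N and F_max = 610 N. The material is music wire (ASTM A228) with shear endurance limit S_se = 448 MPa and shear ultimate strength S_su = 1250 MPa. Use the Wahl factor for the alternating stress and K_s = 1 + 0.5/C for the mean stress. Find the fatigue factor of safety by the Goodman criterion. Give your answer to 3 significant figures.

0.938

C = D/d = 41.0/4.6 = 8.9130; K_W = (4C−1)/(4C−4)+0.615/C = 1.1638; K_s = 1+0.5/C = 1.0561
F_a = (F_max−F_min)/2 = 272.85 N; F_m = (F_max+F_min)/2 = 337.15 N
τ_a = K_W·8F_aD/(πd³) = 1.1638 × 292.67 = 340.6 MPa
τ_m = K_s·8F_mD/(πd³) = 1.0561 × 361.64 = 381.92 MPa
Goodman: 1/n_f = τ_a/S_se + τ_m/S_su = 340.6/448 + 381.92/1250 = 0.76027 + 0.30554 = 1.0658
n_f = 1/1.0658 = 0.9383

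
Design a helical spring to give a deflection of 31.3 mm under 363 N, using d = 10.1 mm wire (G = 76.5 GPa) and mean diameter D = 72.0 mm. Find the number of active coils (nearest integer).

Required rate k = F/δ = 363/31.3 = 11.597 N/mm
N_a = Gd⁴/(8D³k) = (76.5×10³ × 10.1⁴)/(8 × 72.0³ × 11.597)
    = 7.96062e+08 / 3.46298e+07 = 22.99 → 23 coils

23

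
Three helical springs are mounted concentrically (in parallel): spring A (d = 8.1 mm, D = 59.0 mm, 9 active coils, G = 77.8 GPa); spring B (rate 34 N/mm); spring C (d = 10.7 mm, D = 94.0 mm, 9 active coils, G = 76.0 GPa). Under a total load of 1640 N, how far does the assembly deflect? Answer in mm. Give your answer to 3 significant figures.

22.4 mm

k_A = Gd⁴/(8D³N_a) = (77.8×10³)(8.1⁴)/(8·59.0³·9) = 22.648 N/mm
k_C = Gd⁴/(8D³N_a) = (76.0×10³)(10.7⁴)/(8·94.0³·9) = 16.658 N/mm
Parallel: k_eq = 22.648 + 34 + 16.658 = 73.306 N/mm
δ = F/k_eq = 1640/73.306 = 22.372 mm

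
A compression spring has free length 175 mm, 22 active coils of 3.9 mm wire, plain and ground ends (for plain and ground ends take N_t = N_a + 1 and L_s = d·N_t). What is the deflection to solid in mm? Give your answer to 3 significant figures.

85.3 mm

N_t = 23; L_s = 3.9·23 = 89.7 mm
δ_solid = L₀ − L_s = 175 − 89.7 = 85.3 mm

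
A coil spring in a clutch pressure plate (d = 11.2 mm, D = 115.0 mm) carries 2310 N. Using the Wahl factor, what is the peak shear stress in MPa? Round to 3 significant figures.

549 MPa

Spring index C = D/d = 115.0/11.2 = 10.2679
K_W = (4C−1)/(4C−4) + 0.615/C = 40.071/37.071 + 0.0599 = 1.1408
τ₀ = 8FD/(πd³) = 8·2310·115.0/(π·11.2³) = 2.1252e+06/4413.7 = 481.5 MPa
τ_max = K·τ₀ = 1.1408 × 481.5 = 549.3 MPa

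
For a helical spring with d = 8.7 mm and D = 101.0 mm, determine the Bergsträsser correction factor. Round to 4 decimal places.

C = D/d = 101.0/8.7 = 11.6092
K_B = (4C+2)/(4C−3) = 48.437/43.437 = 1.1151

1.1151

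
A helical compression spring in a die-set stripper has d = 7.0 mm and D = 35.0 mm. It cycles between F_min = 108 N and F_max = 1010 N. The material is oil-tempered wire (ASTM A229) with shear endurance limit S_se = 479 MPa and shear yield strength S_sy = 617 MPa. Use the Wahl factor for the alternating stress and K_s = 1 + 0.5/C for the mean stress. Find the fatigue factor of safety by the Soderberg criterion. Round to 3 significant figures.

C = D/d = 35.0/7.0 = 5.0000; K_W = (4C−1)/(4C−4)+0.615/C = 1.3105; K_s = 1+0.5/C = 1.1000
F_a = (F_max−F_min)/2 = 451 N; F_m = (F_max+F_min)/2 = 559 N
τ_a = K_W·8F_aD/(πd³) = 1.3105 × 117.19 = 153.58 MPa
τ_m = K_s·8F_mD/(πd³) = 1.1000 × 145.25 = 159.78 MPa
Soderberg: 1/n_f = τ_a/S_se + τ_m/S_sy = 153.58/479 + 159.78/617 = 0.32062 + 0.25896 = 0.57958
n_f = 1/0.57958 = 1.725

1.73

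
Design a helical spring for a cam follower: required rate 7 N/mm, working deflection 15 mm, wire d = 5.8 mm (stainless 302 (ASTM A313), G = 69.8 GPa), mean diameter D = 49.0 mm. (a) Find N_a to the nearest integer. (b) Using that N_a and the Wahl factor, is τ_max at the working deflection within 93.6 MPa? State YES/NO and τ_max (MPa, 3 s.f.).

N_a = Gd⁴/(8D³k) = (69.8×10³)(5.8⁴)/(8·49.0³·7) = 11.99 → N_a = 12
Actual rate k = Gd⁴/(8D³·12) = 6.9937 N/mm
Working load F = kδ = 6.9937·15 = 104.91 N
C = 49.0/5.8 = 8.4483; K_W = (4C−1)/(4C−4)+0.615/C = 1.1735
τ_max = K_W·8FD/(πd³) = 1.1735·67.089 = 78.728 MPa
τ_max ≤ 93.6 MPa → acceptable

(a) 12 coils; (b) YES, τ_max = 78.7 MPa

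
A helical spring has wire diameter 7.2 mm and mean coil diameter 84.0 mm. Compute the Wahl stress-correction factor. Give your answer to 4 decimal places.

1.1230

C = D/d = 84.0/7.2 = 11.6667
K_W = (4C−1)/(4C−4) + 0.615/C = 45.667/42.667 + 0.0527 = 1.1230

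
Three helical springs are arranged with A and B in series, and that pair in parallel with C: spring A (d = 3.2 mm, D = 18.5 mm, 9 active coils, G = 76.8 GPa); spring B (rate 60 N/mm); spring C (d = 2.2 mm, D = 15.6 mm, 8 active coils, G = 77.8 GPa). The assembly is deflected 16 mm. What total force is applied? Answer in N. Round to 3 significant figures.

k_A = Gd⁴/(8D³N_a) = (76.8×10³)(3.2⁴)/(8·18.5³·9) = 17.665 N/mm
k_C = Gd⁴/(8D³N_a) = (77.8×10³)(2.2⁴)/(8·15.6³·8) = 7.501 N/mm
Springs A,B series: k_AB = 1/(1/17.665+1/60) = 13.647 N/mm; parallel with C: k_eq = 13.647+7.501 = 21.148 N/mm
F = k_eq·δ = 21.148·16 = 338.37 N

338 N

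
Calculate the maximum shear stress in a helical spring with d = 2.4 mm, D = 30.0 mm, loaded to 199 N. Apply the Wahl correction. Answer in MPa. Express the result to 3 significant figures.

Spring index C = D/d = 30.0/2.4 = 12.5000
K_W = (4C−1)/(4C−4) + 0.615/C = 49.000/46.000 + 0.0492 = 1.1144
τ₀ = 8FD/(πd³) = 8·199·30.0/(π·2.4³) = 47760/43.429 = 1099.7 MPa
τ_max = K·τ₀ = 1.1144 × 1099.7 = 1225.5 MPa

1230 MPa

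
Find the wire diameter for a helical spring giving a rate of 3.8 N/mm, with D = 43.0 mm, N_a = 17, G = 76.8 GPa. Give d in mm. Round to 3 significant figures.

4.81 mm

d = (8D³N_a·k / G)^(1/4) = (8·43.0³·17·3.8 / (76.8×10³))^0.25
  = (535.02)^0.25 = 4.8094 mm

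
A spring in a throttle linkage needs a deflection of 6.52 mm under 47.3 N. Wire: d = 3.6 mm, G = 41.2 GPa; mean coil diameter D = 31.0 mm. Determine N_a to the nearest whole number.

Required rate k = F/δ = 47.3/6.52 = 7.2546 N/mm
N_a = Gd⁴/(8D³k) = (41.2×10³ × 3.6⁴)/(8 × 31.0³ × 7.2546)
    = 6.92002e+06 / 1.72897e+06 = 4.002 → 4 coils

4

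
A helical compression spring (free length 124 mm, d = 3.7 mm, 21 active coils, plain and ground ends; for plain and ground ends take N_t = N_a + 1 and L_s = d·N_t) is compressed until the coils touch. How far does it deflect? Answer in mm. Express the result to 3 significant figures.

N_t = 22; L_s = 3.7·22 = 81.4 mm
δ_solid = L₀ − L_s = 124 − 81.4 = 42.6 mm

42.6 mm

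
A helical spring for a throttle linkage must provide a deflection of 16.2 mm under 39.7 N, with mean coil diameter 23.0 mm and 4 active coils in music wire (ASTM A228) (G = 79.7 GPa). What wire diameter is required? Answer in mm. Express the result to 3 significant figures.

1.86 mm

Required rate k = F/δ = 39.7/16.2 = 2.4506 N/mm
d = (8D³N_a·k / G)^(1/4) = (8·23.0³·4·2.4506 / (79.7×10³))^0.25
  = (11.972)^0.25 = 1.8601 mm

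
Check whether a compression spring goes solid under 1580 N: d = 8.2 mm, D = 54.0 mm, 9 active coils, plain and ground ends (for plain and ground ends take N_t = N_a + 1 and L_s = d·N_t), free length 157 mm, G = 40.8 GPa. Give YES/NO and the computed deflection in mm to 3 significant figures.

YES, δ = 97.1 mm

k = Gd⁴/(8D³N_a) = (40.8×10³)(8.2⁴)/(8·54.0³·9) = 16.271 N/mm
N_t = 10; L_s = 8.2·10 = 82 mm; δ_solid = L₀ − L_s = 157 − 82 = 75 mm
δ = F/k = 1580/16.271 = 97.108 mm
δ ≥ δ_solid → spring goes solid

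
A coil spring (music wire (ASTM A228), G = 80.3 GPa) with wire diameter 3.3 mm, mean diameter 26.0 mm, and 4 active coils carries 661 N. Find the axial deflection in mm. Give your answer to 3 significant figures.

k = Gd⁴/(8D³N_a) = (80.3×10³)(3.3⁴)/(8·26.0³·4) = 16.932 N/mm
δ = F/k = 661 / 16.932 = 39.039 mm

39.0 mm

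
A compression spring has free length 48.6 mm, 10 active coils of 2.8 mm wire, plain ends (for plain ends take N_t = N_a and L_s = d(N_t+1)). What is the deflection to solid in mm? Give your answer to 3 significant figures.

N_t = 10; L_s = 2.8·11 = 30.8 mm
δ_solid = L₀ − L_s = 48.6 − 30.8 = 17.8 mm

17.8 mm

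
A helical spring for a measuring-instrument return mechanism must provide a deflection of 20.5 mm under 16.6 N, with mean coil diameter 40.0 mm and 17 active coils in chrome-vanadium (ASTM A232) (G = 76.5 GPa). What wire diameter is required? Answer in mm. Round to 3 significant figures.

Required rate k = F/δ = 16.6/20.5 = 0.80976 N/mm
d = (8D³N_a·k / G)^(1/4) = (8·40.0³·17·0.80976 / (76.5×10³))^0.25
  = (92.132)^0.25 = 3.0982 mm

3.10 mm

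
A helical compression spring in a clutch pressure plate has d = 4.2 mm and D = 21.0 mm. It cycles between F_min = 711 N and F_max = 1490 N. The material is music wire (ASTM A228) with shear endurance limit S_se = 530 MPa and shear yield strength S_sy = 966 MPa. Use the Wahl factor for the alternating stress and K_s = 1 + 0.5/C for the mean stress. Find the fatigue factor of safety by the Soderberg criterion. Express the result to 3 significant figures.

C = D/d = 21.0/4.2 = 5.0000; K_W = (4C−1)/(4C−4)+0.615/C = 1.3105; K_s = 1+0.5/C = 1.1000
F_a = (F_max−F_min)/2 = 389.5 N; F_m = (F_max+F_min)/2 = 1100.5 N
τ_a = K_W·8F_aD/(πd³) = 1.3105 × 281.14 = 368.43 MPa
τ_m = K_s·8F_mD/(πd³) = 1.1000 × 794.33 = 873.76 MPa
Soderberg: 1/n_f = τ_a/S_se + τ_m/S_sy = 368.43/530 + 873.76/966 = 0.69515 + 0.90452 = 1.5997
n_f = 1/1.5997 = 0.6251

0.625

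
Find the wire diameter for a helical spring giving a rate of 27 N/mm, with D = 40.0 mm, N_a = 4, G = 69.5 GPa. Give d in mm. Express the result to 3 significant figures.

d = (8D³N_a·k / G)^(1/4) = (8·40.0³·4·27 / (69.5×10³))^0.25
  = (795.63)^0.25 = 5.3110 mm

5.31 mm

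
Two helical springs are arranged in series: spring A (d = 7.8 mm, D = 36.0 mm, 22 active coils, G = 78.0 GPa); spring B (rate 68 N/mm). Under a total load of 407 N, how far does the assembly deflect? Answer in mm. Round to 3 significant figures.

k_A = Gd⁴/(8D³N_a) = (78.0×10³)(7.8⁴)/(8·36.0³·22) = 35.16 N/mm
Series: 1/k_eq = 1/35.16 + 1/68 = 0.043147; k_eq = 23.177 N/mm
δ = F/k_eq = 407/23.177 = 17.561 mm

17.6 mm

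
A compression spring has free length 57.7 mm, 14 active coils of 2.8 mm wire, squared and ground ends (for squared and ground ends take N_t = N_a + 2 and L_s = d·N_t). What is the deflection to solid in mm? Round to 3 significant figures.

N_t = 16; L_s = 2.8·16 = 44.8 mm
δ_solid = L₀ − L_s = 57.7 − 44.8 = 12.9 mm

12.9 mm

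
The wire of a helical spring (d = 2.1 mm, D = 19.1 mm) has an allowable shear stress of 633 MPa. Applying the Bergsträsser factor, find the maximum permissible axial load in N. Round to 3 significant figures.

105 N

C = D/d = 19.1/2.1 = 9.0952
K_B = (4C+2)/(4C−3) = 38.381/33.381 = 1.1498
τ_max = K·8FD/(πd³) → F_max = τ_allow·πd³/(8DK)
F_max = 633·π·2.1³/(8·19.1·1.1498) = 18417/175.69 = 104.83 N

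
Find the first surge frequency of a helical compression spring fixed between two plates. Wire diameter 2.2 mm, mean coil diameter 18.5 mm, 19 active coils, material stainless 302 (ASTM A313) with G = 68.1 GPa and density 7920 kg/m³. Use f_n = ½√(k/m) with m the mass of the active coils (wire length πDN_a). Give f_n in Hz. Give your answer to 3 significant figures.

k = Gd⁴/(8D³N_a) = (68.1×10³)(2.2⁴)/(8·18.5³·19) = 1.6576 N/mm = 1657.6 N/m
Wire length L = πDN_a = π·18.5·19 = 1104.3 mm
m = ρ·(πd²/4)·L = 7920 × 3.8013×10⁻⁶ m² × 1.1043 m = 0.033246 kg
f_n = ½√(k/m) = 0.5·√(1657.6/0.033246) = 0.5·√(49859) = 111.65 Hz

112 Hz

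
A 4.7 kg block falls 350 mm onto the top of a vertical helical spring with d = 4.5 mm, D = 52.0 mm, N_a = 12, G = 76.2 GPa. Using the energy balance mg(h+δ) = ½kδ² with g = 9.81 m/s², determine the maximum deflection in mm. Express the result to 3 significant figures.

140 mm

k = Gd⁴/(8D³N_a) = (76.2×10³)(4.5⁴)/(8·52.0³·12) = 2.3149 N/mm
W = mg = 4.7 × 9.81 = 46.107 N
½kδ² − Wδ − Wh = 0 → δ = (W + √(W² + 2kWh))/k
δ = (46.107 + √(2125.9 + 74711.7))/2.3149 = (46.107 + 277.2)/2.3149 = 139.66 mm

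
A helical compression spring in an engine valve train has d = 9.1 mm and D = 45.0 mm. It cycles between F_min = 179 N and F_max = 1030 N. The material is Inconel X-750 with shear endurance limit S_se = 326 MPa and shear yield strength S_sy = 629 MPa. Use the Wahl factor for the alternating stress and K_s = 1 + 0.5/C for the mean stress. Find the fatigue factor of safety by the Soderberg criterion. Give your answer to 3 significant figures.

2.37

C = D/d = 45.0/9.1 = 4.9451; K_W = (4C−1)/(4C−4)+0.615/C = 1.3145; K_s = 1+0.5/C = 1.1011
F_a = (F_max−F_min)/2 = 425.5 N; F_m = (F_max+F_min)/2 = 604.5 N
τ_a = K_W·8F_aD/(πd³) = 1.3145 × 64.704 = 85.051 MPa
τ_m = K_s·8F_mD/(πd³) = 1.1011 × 91.923 = 101.22 MPa
Soderberg: 1/n_f = τ_a/S_se + τ_m/S_sy = 85.051/326 + 101.22/629 = 0.26089 + 0.16092 = 0.42181
n_f = 1/0.42181 = 2.371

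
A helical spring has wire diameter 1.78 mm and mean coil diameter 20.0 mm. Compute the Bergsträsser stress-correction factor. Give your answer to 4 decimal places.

1.1192

C = D/d = 20.0/1.78 = 11.2360
K_B = (4C+2)/(4C−3) = 46.944/41.944 = 1.1192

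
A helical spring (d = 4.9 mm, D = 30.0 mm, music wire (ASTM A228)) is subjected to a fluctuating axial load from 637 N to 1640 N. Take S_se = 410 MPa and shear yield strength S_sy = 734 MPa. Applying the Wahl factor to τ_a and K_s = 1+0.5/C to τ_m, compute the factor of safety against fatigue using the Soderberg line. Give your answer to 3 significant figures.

0.481

C = D/d = 30.0/4.9 = 6.1224; K_W = (4C−1)/(4C−4)+0.615/C = 1.2469; K_s = 1+0.5/C = 1.0817
F_a = (F_max−F_min)/2 = 501.5 N; F_m = (F_max+F_min)/2 = 1138.5 N
τ_a = K_W·8F_aD/(πd³) = 1.2469 × 325.64 = 406.03 MPa
τ_m = K_s·8F_mD/(πd³) = 1.0817 × 739.28 = 799.65 MPa
Soderberg: 1/n_f = τ_a/S_se + τ_m/S_sy = 406.03/410 + 799.65/734 = 0.99033 + 1.08944 = 2.0798
n_f = 1/2.0798 = 0.4808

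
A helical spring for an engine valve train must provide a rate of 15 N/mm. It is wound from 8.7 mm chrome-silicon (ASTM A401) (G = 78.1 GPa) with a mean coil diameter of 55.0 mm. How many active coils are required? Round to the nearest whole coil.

22

N_a = Gd⁴/(8D³k) = (78.1×10³ × 8.7⁴)/(8 × 55.0³ × 15)
    = 4.47433e+08 / 1.9965e+07 = 22.41 → 22 coils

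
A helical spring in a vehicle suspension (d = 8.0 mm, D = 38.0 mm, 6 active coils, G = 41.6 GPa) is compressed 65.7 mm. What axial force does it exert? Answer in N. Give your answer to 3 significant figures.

k = Gd⁴/(8D³N_a) = (41.6×10³)(8.0⁴)/(8·38.0³·6) = 64.694 N/mm
F = k·δ = 64.694 × 65.7 = 4250.4 N

4250 N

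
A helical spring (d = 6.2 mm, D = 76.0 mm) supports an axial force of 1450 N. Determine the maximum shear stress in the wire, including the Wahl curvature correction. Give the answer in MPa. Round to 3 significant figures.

Spring index C = D/d = 76.0/6.2 = 12.2581
K_W = (4C−1)/(4C−4) + 0.615/C = 48.032/45.032 + 0.0502 = 1.1168
τ₀ = 8FD/(πd³) = 8·1450·76.0/(π·6.2³) = 881600/748.73 = 1177.5 MPa
τ_max = K·τ₀ = 1.1168 × 1177.5 = 1315 MPa

1310 MPa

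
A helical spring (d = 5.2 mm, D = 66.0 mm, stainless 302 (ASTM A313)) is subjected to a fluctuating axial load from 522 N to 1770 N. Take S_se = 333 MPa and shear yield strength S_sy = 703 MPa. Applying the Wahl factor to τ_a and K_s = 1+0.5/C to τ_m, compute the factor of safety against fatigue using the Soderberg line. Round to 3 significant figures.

C = D/d = 66.0/5.2 = 12.6923; K_W = (4C−1)/(4C−4)+0.615/C = 1.1126; K_s = 1+0.5/C = 1.0394
F_a = (F_max−F_min)/2 = 624 N; F_m = (F_max+F_min)/2 = 1146 N
τ_a = K_W·8F_aD/(πd³) = 1.1126 × 745.86 = 829.85 MPa
τ_m = K_s·8F_mD/(πd³) = 1.0394 × 1369.8 = 1423.8 MPa
Soderberg: 1/n_f = τ_a/S_se + τ_m/S_sy = 829.85/333 + 1423.8/703 = 2.49203 + 2.02527 = 4.5173
n_f = 1/4.5173 = 0.2214

0.221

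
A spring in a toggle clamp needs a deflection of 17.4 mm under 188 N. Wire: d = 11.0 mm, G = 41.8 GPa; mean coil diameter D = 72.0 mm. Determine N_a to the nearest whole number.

Required rate k = F/δ = 188/17.4 = 10.805 N/mm
N_a = Gd⁴/(8D³k) = (41.8×10³ × 11.0⁴)/(8 × 72.0³ × 10.805)
    = 6.11994e+08 / 3.22624e+07 = 18.97 → 19 coils

19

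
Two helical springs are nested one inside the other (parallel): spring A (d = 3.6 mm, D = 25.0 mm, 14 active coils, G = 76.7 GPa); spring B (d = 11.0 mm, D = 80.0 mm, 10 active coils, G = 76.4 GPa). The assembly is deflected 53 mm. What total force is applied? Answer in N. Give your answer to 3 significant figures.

1840 N

k_A = Gd⁴/(8D³N_a) = (76.7×10³)(3.6⁴)/(8·25.0³·14) = 7.3615 N/mm
k_B = Gd⁴/(8D³N_a) = (76.4×10³)(11.0⁴)/(8·80.0³·10) = 27.309 N/mm
Parallel: k_eq = 7.3615 + 27.309 = 34.67 N/mm
F = k_eq·δ = 34.67·53 = 1837.5 N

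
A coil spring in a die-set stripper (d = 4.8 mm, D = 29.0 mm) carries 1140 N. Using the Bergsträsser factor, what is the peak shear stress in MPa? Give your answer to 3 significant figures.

941 MPa

Spring index C = D/d = 29.0/4.8 = 6.0417
K_B = (4C+2)/(4C−3) = 26.167/21.167 = 1.2362
τ₀ = 8FD/(πd³) = 8·1140·29.0/(π·4.8³) = 264480/347.44 = 761.24 MPa
τ_max = K·τ₀ = 1.2362 × 761.24 = 941.06 MPa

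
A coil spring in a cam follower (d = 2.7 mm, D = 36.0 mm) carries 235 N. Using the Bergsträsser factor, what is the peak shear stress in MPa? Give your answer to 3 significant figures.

1200 MPa

Spring index C = D/d = 36.0/2.7 = 13.3333
K_B = (4C+2)/(4C−3) = 55.333/50.333 = 1.0993
τ₀ = 8FD/(πd³) = 8·235·36.0/(π·2.7³) = 67680/61.836 = 1094.5 MPa
τ_max = K·τ₀ = 1.0993 × 1094.5 = 1203.2 MPa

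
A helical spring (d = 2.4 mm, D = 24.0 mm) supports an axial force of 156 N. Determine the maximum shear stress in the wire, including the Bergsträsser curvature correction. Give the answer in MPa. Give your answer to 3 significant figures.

Spring index C = D/d = 24.0/2.4 = 10.0000
K_B = (4C+2)/(4C−3) = 42.000/37.000 = 1.1351
τ₀ = 8FD/(πd³) = 8·156·24.0/(π·2.4³) = 29952/43.429 = 689.67 MPa
τ_max = K·τ₀ = 1.1351 × 689.67 = 782.87 MPa

783 MPa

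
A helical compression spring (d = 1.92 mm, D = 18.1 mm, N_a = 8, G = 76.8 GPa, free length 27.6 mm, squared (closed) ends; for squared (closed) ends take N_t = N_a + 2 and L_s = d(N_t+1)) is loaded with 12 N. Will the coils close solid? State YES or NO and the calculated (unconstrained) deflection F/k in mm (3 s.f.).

k = Gd⁴/(8D³N_a) = (76.8×10³)(1.92⁴)/(8·18.1³·8) = 2.7501 N/mm
N_t = 10; L_s = 1.92·11 = 21.12 mm; δ_solid = L₀ − L_s = 27.6 − 21.12 = 6.48 mm
δ = F/k = 12/2.7501 = 4.3635 mm
δ < δ_solid → spring does not go solid

NO, δ = 4.36 mm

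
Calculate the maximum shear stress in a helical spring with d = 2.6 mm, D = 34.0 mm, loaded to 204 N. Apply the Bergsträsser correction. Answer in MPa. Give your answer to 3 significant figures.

Spring index C = D/d = 34.0/2.6 = 13.0769
K_B = (4C+2)/(4C−3) = 54.308/49.308 = 1.1014
τ₀ = 8FD/(πd³) = 8·204·34.0/(π·2.6³) = 55488/55.217 = 1004.9 MPa
τ_max = K·τ₀ = 1.1014 × 1004.9 = 1106.8 MPa

1110 MPa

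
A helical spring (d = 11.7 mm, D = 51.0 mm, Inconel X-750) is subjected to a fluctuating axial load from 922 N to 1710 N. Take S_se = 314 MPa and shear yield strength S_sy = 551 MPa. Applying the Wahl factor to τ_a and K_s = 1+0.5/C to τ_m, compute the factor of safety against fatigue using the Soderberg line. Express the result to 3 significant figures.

C = D/d = 51.0/11.7 = 4.3590; K_W = (4C−1)/(4C−4)+0.615/C = 1.3644; K_s = 1+0.5/C = 1.1147
F_a = (F_max−F_min)/2 = 394 N; F_m = (F_max+F_min)/2 = 1316 N
τ_a = K_W·8F_aD/(πd³) = 1.3644 × 31.948 = 43.589 MPa
τ_m = K_s·8F_mD/(πd³) = 1.1147 × 106.71 = 118.95 MPa
Soderberg: 1/n_f = τ_a/S_se + τ_m/S_sy = 43.589/314 + 118.95/551 = 0.13882 + 0.21588 = 0.3547
n_f = 1/0.3547 = 2.819

2.82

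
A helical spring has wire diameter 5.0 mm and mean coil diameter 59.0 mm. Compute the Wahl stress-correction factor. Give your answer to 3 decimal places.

C = D/d = 59.0/5.0 = 11.8000
K_W = (4C−1)/(4C−4) + 0.615/C = 46.200/43.200 + 0.0521 = 1.1216

1.122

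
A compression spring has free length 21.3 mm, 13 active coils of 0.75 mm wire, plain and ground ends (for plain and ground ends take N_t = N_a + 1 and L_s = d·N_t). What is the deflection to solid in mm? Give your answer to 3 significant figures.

N_t = 14; L_s = 0.75·14 = 10.5 mm
δ_solid = L₀ − L_s = 21.3 − 10.5 = 10.8 mm

10.8 mm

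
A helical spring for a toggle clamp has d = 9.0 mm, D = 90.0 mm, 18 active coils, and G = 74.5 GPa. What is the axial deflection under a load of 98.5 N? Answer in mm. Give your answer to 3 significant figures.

k = Gd⁴/(8D³N_a) = (74.5×10³)(9.0⁴)/(8·90.0³·18) = 4.6562 N/mm
δ = F/k = 98.5 / 4.6562 = 21.154 mm

21.2 mm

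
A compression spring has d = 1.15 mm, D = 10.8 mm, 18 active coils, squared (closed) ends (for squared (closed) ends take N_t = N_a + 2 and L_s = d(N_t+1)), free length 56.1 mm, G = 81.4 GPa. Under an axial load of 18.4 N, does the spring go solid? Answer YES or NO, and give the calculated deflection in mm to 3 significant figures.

NO, δ = 23.4 mm

k = Gd⁴/(8D³N_a) = (81.4×10³)(1.15⁴)/(8·10.8³·18) = 0.78484 N/mm
N_t = 20; L_s = 1.15·21 = 24.15 mm; δ_solid = L₀ − L_s = 56.1 − 24.15 = 31.95 mm
δ = F/k = 18.4/0.78484 = 23.444 mm
δ < δ_solid → spring does not go solid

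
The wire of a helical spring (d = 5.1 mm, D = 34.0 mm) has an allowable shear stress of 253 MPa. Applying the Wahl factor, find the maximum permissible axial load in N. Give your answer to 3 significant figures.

C = D/d = 34.0/5.1 = 6.6667
K_W = (4C−1)/(4C−4) + 0.615/C = 25.667/22.667 + 0.0922 = 1.2246
τ_max = K·8FD/(πd³) → F_max = τ_allow·πd³/(8DK)
F_max = 253·π·5.1³/(8·34.0·1.2246) = 1.0543e+05/333.09 = 316.53 N

317 N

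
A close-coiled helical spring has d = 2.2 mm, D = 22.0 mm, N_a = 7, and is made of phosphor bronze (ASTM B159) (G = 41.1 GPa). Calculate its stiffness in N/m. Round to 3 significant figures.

k = Gd⁴/(8D³N_a) = (41.1×10³ × 2.2⁴) / (8 × 22.0³ × 7)
  = 962792 / 596288 = 1.6146 N/mm = 1614.6 N/m

1610 N/m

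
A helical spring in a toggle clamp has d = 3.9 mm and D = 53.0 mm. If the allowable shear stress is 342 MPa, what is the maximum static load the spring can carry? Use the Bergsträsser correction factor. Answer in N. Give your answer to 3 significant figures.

C = D/d = 53.0/3.9 = 13.5897
K_B = (4C+2)/(4C−3) = 56.359/51.359 = 1.0974
τ_max = K·8FD/(πd³) → F_max = τ_allow·πd³/(8DK)
F_max = 342·π·3.9³/(8·53.0·1.0974) = 63734/465.28 = 136.98 N

137 N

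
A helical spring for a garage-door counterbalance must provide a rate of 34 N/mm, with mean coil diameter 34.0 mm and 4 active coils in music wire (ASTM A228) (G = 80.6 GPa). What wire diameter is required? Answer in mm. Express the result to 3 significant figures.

4.80 mm

d = (8D³N_a·k / G)^(1/4) = (8·34.0³·4·34 / (80.6×10³))^0.25
  = (530.56)^0.25 = 4.7994 mm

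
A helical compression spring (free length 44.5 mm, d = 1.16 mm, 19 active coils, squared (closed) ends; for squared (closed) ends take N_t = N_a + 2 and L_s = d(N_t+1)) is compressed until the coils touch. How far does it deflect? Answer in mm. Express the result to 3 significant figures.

N_t = 21; L_s = 1.16·22 = 25.52 mm
δ_solid = L₀ − L_s = 44.5 − 25.52 = 18.98 mm

19.0 mm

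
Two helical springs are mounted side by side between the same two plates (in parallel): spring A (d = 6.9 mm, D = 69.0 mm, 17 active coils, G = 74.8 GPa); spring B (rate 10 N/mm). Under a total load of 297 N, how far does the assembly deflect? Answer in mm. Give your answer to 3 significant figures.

k_A = Gd⁴/(8D³N_a) = (74.8×10³)(6.9⁴)/(8·69.0³·17) = 3.795 N/mm
Parallel: k_eq = 3.795 + 10 = 13.795 N/mm
δ = F/k_eq = 297/13.795 = 21.53 mm

21.5 mm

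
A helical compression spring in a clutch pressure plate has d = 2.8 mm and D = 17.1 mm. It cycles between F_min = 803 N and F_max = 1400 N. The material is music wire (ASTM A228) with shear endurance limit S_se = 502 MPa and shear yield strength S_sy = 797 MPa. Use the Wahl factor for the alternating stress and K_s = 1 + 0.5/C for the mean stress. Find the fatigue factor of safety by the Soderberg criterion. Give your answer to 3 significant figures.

0.225

C = D/d = 17.1/2.8 = 6.1071; K_W = (4C−1)/(4C−4)+0.615/C = 1.2476; K_s = 1+0.5/C = 1.0819
F_a = (F_max−F_min)/2 = 298.5 N; F_m = (F_max+F_min)/2 = 1101.5 N
τ_a = K_W·8F_aD/(πd³) = 1.2476 × 592.12 = 738.7 MPa
τ_m = K_s·8F_mD/(πd³) = 1.0819 × 2185 = 2363.9 MPa
Soderberg: 1/n_f = τ_a/S_se + τ_m/S_sy = 738.7/502 + 2363.9/797 = 1.47151 + 2.96595 = 4.4375
n_f = 1/4.4375 = 0.2254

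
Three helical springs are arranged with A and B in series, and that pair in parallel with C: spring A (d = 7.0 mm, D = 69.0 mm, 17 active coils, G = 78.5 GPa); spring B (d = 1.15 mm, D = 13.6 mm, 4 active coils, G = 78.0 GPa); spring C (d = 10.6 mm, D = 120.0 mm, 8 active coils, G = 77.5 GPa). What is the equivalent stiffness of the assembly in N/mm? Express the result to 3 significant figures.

k_A = Gd⁴/(8D³N_a) = (78.5×10³)(7.0⁴)/(8·69.0³·17) = 4.2187 N/mm
k_B = Gd⁴/(8D³N_a) = (78.0×10³)(1.15⁴)/(8·13.6³·4) = 1.6948 N/mm
k_C = Gd⁴/(8D³N_a) = (77.5×10³)(10.6⁴)/(8·120.0³·8) = 8.8471 N/mm
Springs A,B series: k_AB = 1/(1/4.2187+1/1.6948) = 1.2091 N/mm; parallel with C: k_eq = 1.2091+8.8471 = 10.056 N/mm

10.1 N/mm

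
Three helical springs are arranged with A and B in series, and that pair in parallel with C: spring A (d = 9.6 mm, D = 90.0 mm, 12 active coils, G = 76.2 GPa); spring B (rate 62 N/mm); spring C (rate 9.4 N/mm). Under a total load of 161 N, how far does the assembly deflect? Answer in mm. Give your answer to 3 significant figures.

k_A = Gd⁴/(8D³N_a) = (76.2×10³)(9.6⁴)/(8·90.0³·12) = 9.2479 N/mm
Springs A,B series: k_AB = 1/(1/9.2479+1/62) = 8.0475 N/mm; parallel with C: k_eq = 8.0475+9.4 = 17.448 N/mm
δ = F/k_eq = 161/17.448 = 9.2277 mm

9.23 mm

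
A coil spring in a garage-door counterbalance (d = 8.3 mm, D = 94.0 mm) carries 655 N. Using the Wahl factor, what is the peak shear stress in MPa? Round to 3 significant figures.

309 MPa

Spring index C = D/d = 94.0/8.3 = 11.3253
K_W = (4C−1)/(4C−4) + 0.615/C = 44.301/41.301 + 0.0543 = 1.1269
τ₀ = 8FD/(πd³) = 8·655·94.0/(π·8.3³) = 492560/1796.3 = 274.2 MPa
τ_max = K·τ₀ = 1.1269 × 274.2 = 309.01 MPa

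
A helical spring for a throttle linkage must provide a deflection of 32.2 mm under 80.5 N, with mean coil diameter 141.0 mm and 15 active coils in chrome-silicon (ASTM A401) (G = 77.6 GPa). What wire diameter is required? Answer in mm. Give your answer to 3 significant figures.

Required rate k = F/δ = 80.5/32.2 = 2.5 N/mm
d = (8D³N_a·k / G)^(1/4) = (8·141.0³·15·2.5 / (77.6×10³))^0.25
  = (10837)^0.25 = 10.2030 mm

10.2 mm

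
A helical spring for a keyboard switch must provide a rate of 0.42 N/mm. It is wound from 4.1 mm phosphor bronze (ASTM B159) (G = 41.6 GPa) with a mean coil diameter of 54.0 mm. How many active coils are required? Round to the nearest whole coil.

N_a = Gd⁴/(8D³k) = (41.6×10³ × 4.1⁴)/(8 × 54.0³ × 0.42)
    = 1.17552e+07 / 529079 = 22.22 → 22 coils

22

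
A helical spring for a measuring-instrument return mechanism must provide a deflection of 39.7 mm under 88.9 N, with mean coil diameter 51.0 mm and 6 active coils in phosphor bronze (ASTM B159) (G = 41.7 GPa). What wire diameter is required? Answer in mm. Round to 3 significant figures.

Required rate k = F/δ = 88.9/39.7 = 2.2393 N/mm
d = (8D³N_a·k / G)^(1/4) = (8·51.0³·6·2.2393 / (41.7×10³))^0.25
  = (341.92)^0.25 = 4.3001 mm

4.30 mm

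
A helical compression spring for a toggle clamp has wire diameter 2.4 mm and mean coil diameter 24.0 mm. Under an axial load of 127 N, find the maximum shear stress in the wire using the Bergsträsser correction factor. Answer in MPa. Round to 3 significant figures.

637 MPa

Spring index C = D/d = 24.0/2.4 = 10.0000
K_B = (4C+2)/(4C−3) = 42.000/37.000 = 1.1351
τ₀ = 8FD/(πd³) = 8·127·24.0/(π·2.4³) = 24384/43.429 = 561.46 MPa
τ_max = K·τ₀ = 1.1351 × 561.46 = 637.34 MPa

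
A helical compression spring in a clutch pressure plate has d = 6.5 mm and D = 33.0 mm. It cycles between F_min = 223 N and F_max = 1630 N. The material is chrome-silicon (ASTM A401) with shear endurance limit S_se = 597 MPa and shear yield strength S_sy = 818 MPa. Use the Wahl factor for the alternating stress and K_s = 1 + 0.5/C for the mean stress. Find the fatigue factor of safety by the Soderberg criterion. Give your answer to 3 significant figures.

C = D/d = 33.0/6.5 = 5.0769; K_W = (4C−1)/(4C−4)+0.615/C = 1.3051; K_s = 1+0.5/C = 1.0985
F_a = (F_max−F_min)/2 = 703.5 N; F_m = (F_max+F_min)/2 = 926.5 N
τ_a = K_W·8F_aD/(πd³) = 1.3051 × 215.27 = 280.95 MPa
τ_m = K_s·8F_mD/(πd³) = 1.0985 × 283.5 = 311.43 MPa
Soderberg: 1/n_f = τ_a/S_se + τ_m/S_sy = 280.95/597 + 311.43/818 = 0.47059 + 0.38072 = 0.85131
n_f = 1/0.85131 = 1.175

1.17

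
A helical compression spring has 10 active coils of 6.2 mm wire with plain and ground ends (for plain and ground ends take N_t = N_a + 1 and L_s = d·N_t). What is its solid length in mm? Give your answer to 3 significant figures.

68.2 mm

plain and ground ends: N_t = N_a + 1 = 10 + 1 = 11
L_s = d·N_t = 6.2 × 11 = 68.2 mm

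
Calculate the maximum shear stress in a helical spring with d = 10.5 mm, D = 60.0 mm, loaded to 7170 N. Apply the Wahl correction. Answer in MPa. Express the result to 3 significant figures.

Spring index C = D/d = 60.0/10.5 = 5.7143
K_W = (4C−1)/(4C−4) + 0.615/C = 21.857/18.857 + 0.1076 = 1.2667
τ₀ = 8FD/(πd³) = 8·7170·60.0/(π·10.5³) = 3.4416e+06/3636.8 = 946.33 MPa
τ_max = K·τ₀ = 1.2667 × 946.33 = 1198.7 MPa

1200 MPa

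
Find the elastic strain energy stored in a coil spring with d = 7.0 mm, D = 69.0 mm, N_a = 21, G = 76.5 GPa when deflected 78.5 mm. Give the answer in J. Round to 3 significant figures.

10.3 J

k = Gd⁴/(8D³N_a) = (76.5×10³)(7.0⁴)/(8·69.0³·21) = 3.3281 N/mm
U = ½kδ² = 0.5 × 3.3281 × 78.5² = 10254 N·mm = 10.254 J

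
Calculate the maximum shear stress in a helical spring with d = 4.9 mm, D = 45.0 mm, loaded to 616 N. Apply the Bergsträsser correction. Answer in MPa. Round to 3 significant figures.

Spring index C = D/d = 45.0/4.9 = 9.1837
K_B = (4C+2)/(4C−3) = 38.735/33.735 = 1.1482
τ₀ = 8FD/(πd³) = 8·616·45.0/(π·4.9³) = 221760/369.61 = 599.99 MPa
τ_max = K·τ₀ = 1.1482 × 599.99 = 688.92 MPa

689 MPa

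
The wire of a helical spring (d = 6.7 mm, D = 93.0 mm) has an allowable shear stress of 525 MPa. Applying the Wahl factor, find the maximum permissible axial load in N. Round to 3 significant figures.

C = D/d = 93.0/6.7 = 13.8806
K_W = (4C−1)/(4C−4) + 0.615/C = 54.522/51.522 + 0.0443 = 1.1025
τ_max = K·8FD/(πd³) → F_max = τ_allow·πd³/(8DK)
F_max = 525·π·6.7³/(8·93.0·1.1025) = 4.9606e+05/820.28 = 604.74 N

605 N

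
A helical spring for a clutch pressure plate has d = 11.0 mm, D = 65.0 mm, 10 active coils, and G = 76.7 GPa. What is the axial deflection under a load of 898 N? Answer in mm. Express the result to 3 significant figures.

k = Gd⁴/(8D³N_a) = (76.7×10³)(11.0⁴)/(8·65.0³·10) = 51.114 N/mm
δ = F/k = 898 / 51.114 = 17.569 mm

17.6 mm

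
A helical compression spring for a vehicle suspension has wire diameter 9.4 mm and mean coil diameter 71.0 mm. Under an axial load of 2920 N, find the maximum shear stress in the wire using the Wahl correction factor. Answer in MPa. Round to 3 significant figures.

Spring index C = D/d = 71.0/9.4 = 7.5532
K_W = (4C−1)/(4C−4) + 0.615/C = 29.213/26.213 + 0.0814 = 1.1959
τ₀ = 8FD/(πd³) = 8·2920·71.0/(π·9.4³) = 1.65856e+06/2609.4 = 635.62 MPa
τ_max = K·τ₀ = 1.1959 × 635.62 = 760.12 MPa

760 MPa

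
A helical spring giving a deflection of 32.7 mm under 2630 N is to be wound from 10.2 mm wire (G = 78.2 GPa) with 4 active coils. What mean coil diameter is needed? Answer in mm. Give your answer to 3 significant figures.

Required rate k = F/δ = 2630/32.7 = 80.428 N/mm
D = (Gd⁴/(8N_a·k))^(1/3) = (78.2×10³·10.2⁴/(8·4·80.428))^(1/3)
  = (328889)^(1/3) = 69.0266 mm

69.0 mm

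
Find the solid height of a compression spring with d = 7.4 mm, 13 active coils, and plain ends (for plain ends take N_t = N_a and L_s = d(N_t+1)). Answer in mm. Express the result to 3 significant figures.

plain ends: N_t = N_a = 13
L_s = d·(N_t+1) = 7.4 × 14 = 103.6 mm

104 mm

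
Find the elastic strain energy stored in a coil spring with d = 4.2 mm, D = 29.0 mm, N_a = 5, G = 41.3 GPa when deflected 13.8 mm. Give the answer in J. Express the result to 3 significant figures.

k = Gd⁴/(8D³N_a) = (41.3×10³)(4.2⁴)/(8·29.0³·5) = 13.173 N/mm
U = ½kδ² = 0.5 × 13.173 × 13.8² = 1254.4 N·mm = 1.2544 J

1.25 J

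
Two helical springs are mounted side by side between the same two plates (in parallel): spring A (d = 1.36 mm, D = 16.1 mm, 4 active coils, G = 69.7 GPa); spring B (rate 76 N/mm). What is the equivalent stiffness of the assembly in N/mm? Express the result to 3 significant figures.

77.8 N/mm

k_A = Gd⁴/(8D³N_a) = (69.7×10³)(1.36⁴)/(8·16.1³·4) = 1.7855 N/mm
Parallel: k_eq = 1.7855 + 76 = 77.786 N/mm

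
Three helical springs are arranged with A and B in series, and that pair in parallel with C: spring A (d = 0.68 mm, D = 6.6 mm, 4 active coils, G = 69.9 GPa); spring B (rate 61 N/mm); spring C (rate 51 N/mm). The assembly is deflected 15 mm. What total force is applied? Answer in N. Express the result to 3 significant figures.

789 N

k_A = Gd⁴/(8D³N_a) = (69.9×10³)(0.68⁴)/(8·6.6³·4) = 1.6245 N/mm
Springs A,B series: k_AB = 1/(1/1.6245+1/61) = 1.5824 N/mm; parallel with C: k_eq = 1.5824+51 = 52.582 N/mm
F = k_eq·δ = 52.582·15 = 788.74 N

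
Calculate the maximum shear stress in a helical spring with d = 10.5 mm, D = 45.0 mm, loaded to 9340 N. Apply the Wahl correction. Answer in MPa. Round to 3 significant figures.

1270 MPa

Spring index C = D/d = 45.0/10.5 = 4.2857
K_W = (4C−1)/(4C−4) + 0.615/C = 16.143/13.143 + 0.1435 = 1.3718
τ₀ = 8FD/(πd³) = 8·9340·45.0/(π·10.5³) = 3.3624e+06/3636.8 = 924.55 MPa
τ_max = K·τ₀ = 1.3718 × 924.55 = 1268.3 MPa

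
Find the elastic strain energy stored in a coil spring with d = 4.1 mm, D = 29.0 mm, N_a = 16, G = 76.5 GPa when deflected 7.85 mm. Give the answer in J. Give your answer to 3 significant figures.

0.213 J

k = Gd⁴/(8D³N_a) = (76.5×10³)(4.1⁴)/(8·29.0³·16) = 6.9246 N/mm
U = ½kδ² = 0.5 × 6.9246 × 7.85² = 213.35 N·mm = 0.21335 J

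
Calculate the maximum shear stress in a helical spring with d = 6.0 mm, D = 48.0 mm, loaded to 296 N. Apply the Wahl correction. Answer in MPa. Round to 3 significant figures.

198 MPa

Spring index C = D/d = 48.0/6.0 = 8.0000
K_W = (4C−1)/(4C−4) + 0.615/C = 31.000/28.000 + 0.0769 = 1.1840
τ₀ = 8FD/(πd³) = 8·296·48.0/(π·6.0³) = 113664/678.58 = 167.5 MPa
τ_max = K·τ₀ = 1.1840 × 167.5 = 198.33 MPa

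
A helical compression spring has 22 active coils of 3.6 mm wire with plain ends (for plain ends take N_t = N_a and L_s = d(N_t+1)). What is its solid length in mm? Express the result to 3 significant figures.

plain ends: N_t = N_a = 22
L_s = d·(N_t+1) = 3.6 × 23 = 82.8 mm

82.8 mm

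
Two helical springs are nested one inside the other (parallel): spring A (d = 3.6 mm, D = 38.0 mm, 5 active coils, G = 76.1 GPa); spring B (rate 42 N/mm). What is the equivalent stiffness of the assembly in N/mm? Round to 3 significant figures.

k_A = Gd⁴/(8D³N_a) = (76.1×10³)(3.6⁴)/(8·38.0³·5) = 5.8235 N/mm
Parallel: k_eq = 5.8235 + 42 = 47.823 N/mm

47.8 N/mm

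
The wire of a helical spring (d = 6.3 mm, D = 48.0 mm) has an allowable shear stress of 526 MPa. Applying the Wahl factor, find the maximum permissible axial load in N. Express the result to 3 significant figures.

C = D/d = 48.0/6.3 = 7.6190
K_W = (4C−1)/(4C−4) + 0.615/C = 29.476/26.476 + 0.0807 = 1.1940
τ_max = K·8FD/(πd³) → F_max = τ_allow·πd³/(8DK)
F_max = 526·π·6.3³/(8·48.0·1.1940) = 4.132e+05/458.51 = 901.18 N

901 N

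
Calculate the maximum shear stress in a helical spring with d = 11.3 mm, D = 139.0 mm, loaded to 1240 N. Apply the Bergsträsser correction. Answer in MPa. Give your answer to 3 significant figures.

Spring index C = D/d = 139.0/11.3 = 12.3009
K_B = (4C+2)/(4C−3) = 51.204/46.204 = 1.1082
τ₀ = 8FD/(πd³) = 8·1240·139.0/(π·11.3³) = 1.37888e+06/4533 = 304.19 MPa
τ_max = K·τ₀ = 1.1082 × 304.19 = 337.11 MPa

337 MPa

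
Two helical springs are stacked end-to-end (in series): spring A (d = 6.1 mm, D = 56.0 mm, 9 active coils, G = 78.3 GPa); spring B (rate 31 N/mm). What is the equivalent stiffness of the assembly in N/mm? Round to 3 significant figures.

6.72 N/mm

k_A = Gd⁴/(8D³N_a) = (78.3×10³)(6.1⁴)/(8·56.0³·9) = 8.574 N/mm
Series: 1/k_eq = 1/8.574 + 1/31 = 0.14889; k_eq = 6.7164 N/mm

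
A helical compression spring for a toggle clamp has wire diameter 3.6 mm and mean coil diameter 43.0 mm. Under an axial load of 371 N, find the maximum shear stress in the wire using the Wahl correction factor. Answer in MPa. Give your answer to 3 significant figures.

Spring index C = D/d = 43.0/3.6 = 11.9444
K_W = (4C−1)/(4C−4) + 0.615/C = 46.778/43.778 + 0.0515 = 1.1200
τ₀ = 8FD/(πd³) = 8·371·43.0/(π·3.6³) = 127624/146.57 = 870.71 MPa
τ_max = K·τ₀ = 1.1200 × 870.71 = 975.21 MPa

975 MPa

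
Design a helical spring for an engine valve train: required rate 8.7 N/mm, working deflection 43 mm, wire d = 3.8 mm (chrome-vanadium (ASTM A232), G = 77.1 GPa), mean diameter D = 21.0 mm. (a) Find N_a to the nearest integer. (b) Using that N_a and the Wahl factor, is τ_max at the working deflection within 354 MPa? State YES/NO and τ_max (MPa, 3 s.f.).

N_a = Gd⁴/(8D³k) = (77.1×10³)(3.8⁴)/(8·21.0³·8.7) = 24.94 → N_a = 25
Actual rate k = Gd⁴/(8D³·25) = 8.6796 N/mm
Working load F = kδ = 8.6796·43 = 373.22 N
C = 21.0/3.8 = 5.5263; K_W = (4C−1)/(4C−4)+0.615/C = 1.2770
τ_max = K_W·8FD/(πd³) = 1.2770·363.73 = 464.48 MPa
τ_max > 354 MPa → exceeds allowable

(a) 25 coils; (b) NO, τ_max = 464 MPa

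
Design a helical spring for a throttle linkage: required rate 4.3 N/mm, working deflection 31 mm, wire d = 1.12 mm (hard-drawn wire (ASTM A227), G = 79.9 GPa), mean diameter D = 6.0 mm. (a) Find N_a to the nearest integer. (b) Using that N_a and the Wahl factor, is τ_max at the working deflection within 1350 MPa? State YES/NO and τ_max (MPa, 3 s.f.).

N_a = Gd⁴/(8D³k) = (79.9×10³)(1.12⁴)/(8·6.0³·4.3) = 16.92 → N_a = 17
Actual rate k = Gd⁴/(8D³·17) = 4.2798 N/mm
Working load F = kδ = 4.2798·31 = 132.67 N
C = 6.0/1.12 = 5.3571; K_W = (4C−1)/(4C−4)+0.615/C = 1.2869
τ_max = K_W·8FD/(πd³) = 1.2869·1442.9 = 1856.9 MPa
τ_max > 1350 MPa → exceeds allowable

(a) 17 coils; (b) NO, τ_max = 1860 MPa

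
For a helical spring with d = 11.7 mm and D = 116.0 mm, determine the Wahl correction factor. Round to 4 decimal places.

C = D/d = 116.0/11.7 = 9.9145
K_W = (4C−1)/(4C−4) + 0.615/C = 38.658/35.658 + 0.0620 = 1.1462

1.1462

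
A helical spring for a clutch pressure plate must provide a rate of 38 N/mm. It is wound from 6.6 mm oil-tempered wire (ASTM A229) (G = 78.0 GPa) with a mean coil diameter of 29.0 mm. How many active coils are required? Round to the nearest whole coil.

N_a = Gd⁴/(8D³k) = (78.0×10³ × 6.6⁴)/(8 × 29.0³ × 38)
    = 1.48003e+08 / 7.41426e+06 = 19.96 → 20 coils

20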